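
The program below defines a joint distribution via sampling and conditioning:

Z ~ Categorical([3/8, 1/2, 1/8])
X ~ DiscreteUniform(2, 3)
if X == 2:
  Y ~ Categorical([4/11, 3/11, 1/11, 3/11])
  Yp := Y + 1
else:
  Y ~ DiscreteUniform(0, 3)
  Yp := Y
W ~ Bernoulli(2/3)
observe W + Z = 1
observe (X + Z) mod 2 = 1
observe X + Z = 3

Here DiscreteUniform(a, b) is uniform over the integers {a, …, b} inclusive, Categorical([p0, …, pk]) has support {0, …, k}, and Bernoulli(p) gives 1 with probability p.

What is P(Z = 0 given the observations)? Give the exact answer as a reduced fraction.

P(Z = 0 | obs) = 3/5

Enumerate traces; 8 have nonzero weight after conditioning:
  (Z=0, X=3, Y=0, W=1) weight 1/32
  (Z=0, X=3, Y=1, W=1) weight 1/32
  (Z=0, X=3, Y=2, W=1) weight 1/32
  (Z=0, X=3, Y=3, W=1) weight 1/32
  (Z=1, X=2, Y=0, W=0) weight 1/33
  (Z=1, X=2, Y=1, W=0) weight 1/44
  (Z=1, X=2, Y=2, W=0) weight 1/132
  (Z=1, X=2, Y=3, W=0) weight 1/44
Group by Z:
  weight(Z=0) = 1/8
  weight(Z=1) = 1/12
Total weight = 1/8 + 1/12 = 5/24
P(Z=0 | obs) = 1/8 / 5/24 = 3/5
P(Z=1 | obs) = 1/12 / 5/24 = 2/5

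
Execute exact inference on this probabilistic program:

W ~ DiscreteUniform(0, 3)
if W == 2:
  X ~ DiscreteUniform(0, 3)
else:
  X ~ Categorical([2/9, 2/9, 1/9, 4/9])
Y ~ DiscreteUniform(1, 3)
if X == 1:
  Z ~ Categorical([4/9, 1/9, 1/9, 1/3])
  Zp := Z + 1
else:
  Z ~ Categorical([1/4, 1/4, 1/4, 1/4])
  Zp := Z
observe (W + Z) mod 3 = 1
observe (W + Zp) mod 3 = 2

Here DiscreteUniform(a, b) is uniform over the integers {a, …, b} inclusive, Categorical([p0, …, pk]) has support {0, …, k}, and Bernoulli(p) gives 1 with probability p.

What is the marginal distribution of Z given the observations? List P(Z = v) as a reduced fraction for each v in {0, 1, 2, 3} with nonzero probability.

Enumerate traces; 15 have nonzero weight after conditioning:
  (W=0, X=1, Y=1, Z=1) weight 1/486
  (W=0, X=1, Y=2, Z=1) weight 1/486
  (W=0, X=1, Y=3, Z=1) weight 1/486
  (W=1, X=1, Y=1, Z=0) weight 2/243
  (W=1, X=1, Y=1, Z=3) weight 1/162
  (W=1, X=1, Y=2, Z=0) weight 2/243
  (W=1, X=1, Y=2, Z=3) weight 1/162
  (W=1, X=1, Y=3, Z=0) weight 2/243
  (W=2, X=1, Y=1, Z=2) weight 1/432
  … 6 more
Group by Z:
  weight(Z=0) = 2/81
  weight(Z=1) = 1/81
  weight(Z=2) = 1/144
  weight(Z=3) = 1/54
Total weight = 2/81 + 1/81 + 1/144 + 1/54 = 1/16
P(Z=0 | obs) = 2/81 / 1/16 = 32/81
P(Z=1 | obs) = 1/81 / 1/16 = 16/81
P(Z=2 | obs) = 1/144 / 1/16 = 1/9
P(Z=3 | obs) = 1/54 / 1/16 = 8/27

P(Z=0) = 32/81, P(Z=1) = 16/81, P(Z=2) = 1/9, P(Z=3) = 8/27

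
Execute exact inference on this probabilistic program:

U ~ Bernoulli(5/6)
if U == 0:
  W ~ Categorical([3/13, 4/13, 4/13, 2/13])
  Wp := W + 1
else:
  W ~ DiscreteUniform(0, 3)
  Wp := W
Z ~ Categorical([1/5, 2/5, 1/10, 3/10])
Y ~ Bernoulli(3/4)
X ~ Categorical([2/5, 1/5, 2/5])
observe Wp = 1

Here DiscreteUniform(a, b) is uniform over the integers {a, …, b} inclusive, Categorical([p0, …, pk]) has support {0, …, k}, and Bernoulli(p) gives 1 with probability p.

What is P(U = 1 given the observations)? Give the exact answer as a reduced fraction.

Enumerate traces; 48 have nonzero weight after conditioning:
  (U=0, W=0, Z=0, Y=0, X=0) weight 1/1300
  (U=0, W=0, Z=0, Y=0, X=1) weight 1/2600
  (U=0, W=0, Z=0, Y=0, X=2) weight 1/1300
  (U=0, W=0, Z=0, Y=1, X=0) weight 3/1300
  (U=0, W=0, Z=0, Y=1, X=1) weight 3/2600
  (U=0, W=0, Z=0, Y=1, X=2) weight 3/1300
  (U=0, W=0, Z=1, Y=0, X=0) weight 1/650
  (U=0, W=0, Z=1, Y=0, X=1) weight 1/1300
  (U=1, W=1, Z=0, Y=0, X=0) weight 1/240
  … 39 more
Group by U:
  weight(U=0) = 1/26
  weight(U=1) = 5/24
Total weight = 1/26 + 5/24 = 77/312
P(U=0 | obs) = 1/26 / 77/312 = 12/77
P(U=1 | obs) = 5/24 / 77/312 = 65/77

P(U = 1 | obs) = 65/77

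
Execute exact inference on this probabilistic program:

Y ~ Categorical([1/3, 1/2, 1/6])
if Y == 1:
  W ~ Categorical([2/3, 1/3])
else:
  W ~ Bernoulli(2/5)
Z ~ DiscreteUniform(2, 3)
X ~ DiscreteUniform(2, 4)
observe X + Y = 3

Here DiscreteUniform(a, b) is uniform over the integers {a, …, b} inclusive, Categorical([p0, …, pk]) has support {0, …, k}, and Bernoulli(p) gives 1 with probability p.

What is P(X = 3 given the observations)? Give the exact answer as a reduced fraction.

P(X = 3 | obs) = 2/5

Enumerate traces; 8 have nonzero weight after conditioning:
  (Y=0, W=0, Z=2, X=3) weight 1/30
  (Y=0, W=0, Z=3, X=3) weight 1/30
  (Y=0, W=1, Z=2, X=3) weight 1/45
  (Y=0, W=1, Z=3, X=3) weight 1/45
  (Y=1, W=0, Z=2, X=2) weight 1/18
  (Y=1, W=0, Z=3, X=2) weight 1/18
  (Y=1, W=1, Z=2, X=2) weight 1/36
  (Y=1, W=1, Z=3, X=2) weight 1/36
Group by X:
  weight(X=2) = 1/6
  weight(X=3) = 1/9
Total weight = 1/6 + 1/9 = 5/18
P(X=2 | obs) = 1/6 / 5/18 = 3/5
P(X=3 | obs) = 1/9 / 5/18 = 2/5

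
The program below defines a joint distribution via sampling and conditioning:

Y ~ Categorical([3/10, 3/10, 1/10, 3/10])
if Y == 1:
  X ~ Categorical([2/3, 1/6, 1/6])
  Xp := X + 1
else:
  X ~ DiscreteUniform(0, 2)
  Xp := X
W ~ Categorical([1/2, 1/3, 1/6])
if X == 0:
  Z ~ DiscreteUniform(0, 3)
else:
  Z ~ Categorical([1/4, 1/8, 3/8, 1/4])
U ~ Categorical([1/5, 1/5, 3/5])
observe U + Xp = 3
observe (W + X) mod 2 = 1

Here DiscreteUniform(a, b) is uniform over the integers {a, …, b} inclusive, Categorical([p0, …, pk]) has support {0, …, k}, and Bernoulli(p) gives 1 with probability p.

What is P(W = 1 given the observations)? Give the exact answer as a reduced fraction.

Enumerate traces; 52 have nonzero weight after conditioning:
  (Y=0, X=1, W=0, Z=0, U=2) weight 3/400
  (Y=0, X=1, W=0, Z=1, U=2) weight 3/800
  (Y=0, X=1, W=0, Z=2, U=2) weight 9/800
  (Y=0, X=1, W=0, Z=3, U=2) weight 3/400
  (Y=0, X=1, W=2, Z=0, U=2) weight 1/400
  (Y=0, X=1, W=2, Z=1, U=2) weight 1/800
  (Y=0, X=1, W=2, Z=2, U=2) weight 3/800
  (Y=0, X=1, W=2, Z=3, U=2) weight 1/400
  (Y=0, X=2, W=1, Z=0, U=1) weight 1/600
  … 43 more
Group by W:
  weight(W=0) = 3/40
  weight(W=1) = 53/900
  weight(W=2) = 1/40
Total weight = 3/40 + 53/900 + 1/40 = 143/900
P(W=0 | obs) = 3/40 / 143/900 = 135/286
P(W=1 | obs) = 53/900 / 143/900 = 53/143
P(W=2 | obs) = 1/40 / 143/900 = 45/286

P(W = 1 | obs) = 53/143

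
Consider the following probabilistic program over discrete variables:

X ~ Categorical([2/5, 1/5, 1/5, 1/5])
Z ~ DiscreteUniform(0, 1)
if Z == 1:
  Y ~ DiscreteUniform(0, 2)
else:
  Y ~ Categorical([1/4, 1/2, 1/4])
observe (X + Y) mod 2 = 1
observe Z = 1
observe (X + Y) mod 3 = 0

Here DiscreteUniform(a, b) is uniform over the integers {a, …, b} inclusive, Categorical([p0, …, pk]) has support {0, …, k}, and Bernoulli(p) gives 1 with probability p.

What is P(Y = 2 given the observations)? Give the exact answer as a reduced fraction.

P(Y = 2 | obs) = 1/3

Enumerate traces; 3 have nonzero weight after conditioning:
  (X=1, Z=1, Y=2) weight 1/30
  (X=2, Z=1, Y=1) weight 1/30
  (X=3, Z=1, Y=0) weight 1/30
Group by Y:
  weight(Y=0) = 1/30
  weight(Y=1) = 1/30
  weight(Y=2) = 1/30
Total weight = 1/30 + 1/30 + 1/30 = 1/10
P(Y=0 | obs) = 1/30 / 1/10 = 1/3
P(Y=1 | obs) = 1/30 / 1/10 = 1/3
P(Y=2 | obs) = 1/30 / 1/10 = 1/3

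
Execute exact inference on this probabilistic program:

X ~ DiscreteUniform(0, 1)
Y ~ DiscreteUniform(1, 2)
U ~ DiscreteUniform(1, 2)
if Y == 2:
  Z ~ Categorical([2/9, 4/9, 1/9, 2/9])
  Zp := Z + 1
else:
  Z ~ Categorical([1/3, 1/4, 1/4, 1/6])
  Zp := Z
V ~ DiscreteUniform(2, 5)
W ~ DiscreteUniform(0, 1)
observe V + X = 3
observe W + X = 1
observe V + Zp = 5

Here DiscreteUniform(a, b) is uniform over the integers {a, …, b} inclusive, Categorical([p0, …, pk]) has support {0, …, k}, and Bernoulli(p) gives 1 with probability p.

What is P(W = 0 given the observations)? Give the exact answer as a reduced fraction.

P(W = 0 | obs) = 2/7

Enumerate traces; 8 have nonzero weight after conditioning:
  (X=0, Y=1, U=1, Z=2, V=3, W=1) weight 1/256
  (X=0, Y=1, U=2, Z=2, V=3, W=1) weight 1/256
  (X=0, Y=2, U=1, Z=1, V=3, W=1) weight 1/144
  (X=0, Y=2, U=2, Z=1, V=3, W=1) weight 1/144
  (X=1, Y=1, U=1, Z=3, V=2, W=0) weight 1/384
  (X=1, Y=1, U=2, Z=3, V=2, W=0) weight 1/384
  (X=1, Y=2, U=1, Z=2, V=2, W=0) weight 1/576
  (X=1, Y=2, U=2, Z=2, V=2, W=0) weight 1/576
Group by W:
  weight(W=0) = 5/576
  weight(W=1) = 25/1152
Total weight = 5/576 + 25/1152 = 35/1152
P(W=0 | obs) = 5/576 / 35/1152 = 2/7
P(W=1 | obs) = 25/1152 / 35/1152 = 5/7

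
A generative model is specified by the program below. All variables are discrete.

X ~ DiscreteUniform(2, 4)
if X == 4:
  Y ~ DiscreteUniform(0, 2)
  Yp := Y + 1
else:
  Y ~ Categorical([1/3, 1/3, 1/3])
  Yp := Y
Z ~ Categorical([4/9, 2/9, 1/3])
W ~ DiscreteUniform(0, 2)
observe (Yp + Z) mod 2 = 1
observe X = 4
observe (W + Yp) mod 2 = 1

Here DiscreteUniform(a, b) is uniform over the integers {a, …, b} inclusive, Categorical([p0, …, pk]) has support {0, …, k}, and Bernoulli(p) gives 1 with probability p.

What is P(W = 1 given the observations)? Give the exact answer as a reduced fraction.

P(W = 1 | obs) = 1/15

Enumerate traces; 9 have nonzero weight after conditioning:
  (X=4, Y=0, Z=0, W=0) weight 4/243
  (X=4, Y=0, Z=0, W=2) weight 4/243
  (X=4, Y=0, Z=2, W=0) weight 1/81
  (X=4, Y=0, Z=2, W=2) weight 1/81
  (X=4, Y=1, Z=1, W=1) weight 2/243
  (X=4, Y=2, Z=0, W=0) weight 4/243
  (X=4, Y=2, Z=0, W=2) weight 4/243
  (X=4, Y=2, Z=2, W=0) weight 1/81
  … 1 more
Group by W:
  weight(W=0) = 14/243
  weight(W=1) = 2/243
  weight(W=2) = 14/243
Total weight = 14/243 + 2/243 + 14/243 = 10/81
P(W=0 | obs) = 14/243 / 10/81 = 7/15
P(W=1 | obs) = 2/243 / 10/81 = 1/15
P(W=2 | obs) = 14/243 / 10/81 = 7/15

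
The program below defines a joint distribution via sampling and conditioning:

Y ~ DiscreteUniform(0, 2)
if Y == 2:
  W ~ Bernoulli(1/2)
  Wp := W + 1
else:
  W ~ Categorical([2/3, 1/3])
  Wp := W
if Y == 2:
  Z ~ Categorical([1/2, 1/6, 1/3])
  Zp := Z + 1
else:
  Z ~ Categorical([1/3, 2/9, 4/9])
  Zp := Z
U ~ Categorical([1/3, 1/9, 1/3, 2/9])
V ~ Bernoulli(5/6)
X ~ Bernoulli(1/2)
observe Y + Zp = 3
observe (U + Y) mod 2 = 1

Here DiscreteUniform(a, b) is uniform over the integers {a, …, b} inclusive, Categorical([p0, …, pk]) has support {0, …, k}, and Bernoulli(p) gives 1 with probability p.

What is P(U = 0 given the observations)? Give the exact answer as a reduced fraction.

P(U = 0 | obs) = 8/25

Enumerate traces; 32 have nonzero weight after conditioning:
  (Y=1, W=0, Z=2, U=0, V=0, X=0) weight 2/729
  (Y=1, W=0, Z=2, U=0, V=0, X=1) weight 2/729
  (Y=1, W=0, Z=2, U=0, V=1, X=0) weight 10/729
  (Y=1, W=0, Z=2, U=0, V=1, X=1) weight 10/729
  (Y=1, W=0, Z=2, U=2, V=0, X=0) weight 2/729
  (Y=1, W=0, Z=2, U=2, V=0, X=1) weight 2/729
  (Y=1, W=0, Z=2, U=2, V=1, X=0) weight 10/729
  (Y=1, W=0, Z=2, U=2, V=1, X=1) weight 10/729
  (Y=2, W=0, Z=0, U=1, V=0, X=0) weight 1/1296
  (Y=2, W=0, Z=0, U=3, V=0, X=0) weight 1/648
  … 22 more
Group by U:
  weight(U=0) = 4/81
  weight(U=1) = 1/54
  weight(U=2) = 4/81
  weight(U=3) = 1/27
Total weight = 4/81 + 1/54 + 4/81 + 1/27 = 25/162
P(U=0 | obs) = 4/81 / 25/162 = 8/25
P(U=1 | obs) = 1/54 / 25/162 = 3/25
P(U=2 | obs) = 4/81 / 25/162 = 8/25
P(U=3 | obs) = 1/27 / 25/162 = 6/25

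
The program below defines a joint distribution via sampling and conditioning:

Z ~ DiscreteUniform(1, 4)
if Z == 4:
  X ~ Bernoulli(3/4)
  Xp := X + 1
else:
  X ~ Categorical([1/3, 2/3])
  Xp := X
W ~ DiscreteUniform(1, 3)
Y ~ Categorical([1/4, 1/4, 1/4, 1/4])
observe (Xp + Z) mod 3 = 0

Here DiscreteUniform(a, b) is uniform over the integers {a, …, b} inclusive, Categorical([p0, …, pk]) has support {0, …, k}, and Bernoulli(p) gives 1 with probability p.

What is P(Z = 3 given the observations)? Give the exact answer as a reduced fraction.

P(Z = 3 | obs) = 4/21

Enumerate traces; 36 have nonzero weight after conditioning:
  (Z=2, X=1, W=1, Y=0) weight 1/72
  (Z=2, X=1, W=1, Y=1) weight 1/72
  (Z=2, X=1, W=1, Y=2) weight 1/72
  (Z=2, X=1, W=1, Y=3) weight 1/72
  (Z=2, X=1, W=2, Y=0) weight 1/72
  (Z=2, X=1, W=2, Y=1) weight 1/72
  (Z=2, X=1, W=2, Y=2) weight 1/72
  (Z=2, X=1, W=2, Y=3) weight 1/72
  (Z=3, X=0, W=1, Y=0) weight 1/144
  (Z=4, X=1, W=1, Y=0) weight 1/64
  … 26 more
Group by Z:
  weight(Z=2) = 1/6
  weight(Z=3) = 1/12
  weight(Z=4) = 3/16
Total weight = 1/6 + 1/12 + 3/16 = 7/16
P(Z=2 | obs) = 1/6 / 7/16 = 8/21
P(Z=3 | obs) = 1/12 / 7/16 = 4/21
P(Z=4 | obs) = 3/16 / 7/16 = 3/7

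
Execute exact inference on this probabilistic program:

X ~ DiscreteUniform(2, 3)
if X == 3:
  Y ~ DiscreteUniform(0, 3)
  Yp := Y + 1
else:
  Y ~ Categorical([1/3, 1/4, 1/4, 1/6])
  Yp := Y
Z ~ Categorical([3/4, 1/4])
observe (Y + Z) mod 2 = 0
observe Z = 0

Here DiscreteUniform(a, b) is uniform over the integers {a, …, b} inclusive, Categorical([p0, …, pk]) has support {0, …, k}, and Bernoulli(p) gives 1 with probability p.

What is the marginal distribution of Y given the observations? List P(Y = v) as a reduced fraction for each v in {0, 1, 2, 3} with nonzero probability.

P(Y=0) = 7/13, P(Y=2) = 6/13

Enumerate traces; 4 have nonzero weight after conditioning:
  (X=2, Y=0, Z=0) weight 1/8
  (X=2, Y=2, Z=0) weight 3/32
  (X=3, Y=0, Z=0) weight 3/32
  (X=3, Y=2, Z=0) weight 3/32
Group by Y:
  weight(Y=0) = 7/32
  weight(Y=2) = 3/16
Total weight = 7/32 + 3/16 = 13/32
P(Y=0 | obs) = 7/32 / 13/32 = 7/13
P(Y=2 | obs) = 3/16 / 13/32 = 6/13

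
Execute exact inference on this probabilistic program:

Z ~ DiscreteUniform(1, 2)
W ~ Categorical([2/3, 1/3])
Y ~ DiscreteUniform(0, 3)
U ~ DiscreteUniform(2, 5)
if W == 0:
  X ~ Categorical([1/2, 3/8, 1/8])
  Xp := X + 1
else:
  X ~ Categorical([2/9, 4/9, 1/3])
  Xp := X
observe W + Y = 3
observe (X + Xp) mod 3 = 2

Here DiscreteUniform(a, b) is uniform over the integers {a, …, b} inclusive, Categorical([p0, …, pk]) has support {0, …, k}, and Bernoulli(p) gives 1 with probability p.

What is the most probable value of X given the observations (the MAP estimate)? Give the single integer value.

argmax_v P(X = v | obs) = 1

Enumerate traces; 16 have nonzero weight after conditioning:
  (Z=1, W=0, Y=3, U=2, X=2) weight 1/384
  (Z=1, W=0, Y=3, U=3, X=2) weight 1/384
  (Z=1, W=0, Y=3, U=4, X=2) weight 1/384
  (Z=1, W=0, Y=3, U=5, X=2) weight 1/384
  (Z=1, W=1, Y=2, U=2, X=1) weight 1/216
  (Z=1, W=1, Y=2, U=3, X=1) weight 1/216
  (Z=1, W=1, Y=2, U=4, X=1) weight 1/216
  (Z=1, W=1, Y=2, U=5, X=1) weight 1/216
  … 8 more
Group by X:
  weight(X=1) = 1/27
  weight(X=2) = 1/48
Total weight = 1/27 + 1/48 = 25/432
P(X=1 | obs) = 1/27 / 25/432 = 16/25
P(X=2 | obs) = 1/48 / 25/432 = 9/25
argmax = 1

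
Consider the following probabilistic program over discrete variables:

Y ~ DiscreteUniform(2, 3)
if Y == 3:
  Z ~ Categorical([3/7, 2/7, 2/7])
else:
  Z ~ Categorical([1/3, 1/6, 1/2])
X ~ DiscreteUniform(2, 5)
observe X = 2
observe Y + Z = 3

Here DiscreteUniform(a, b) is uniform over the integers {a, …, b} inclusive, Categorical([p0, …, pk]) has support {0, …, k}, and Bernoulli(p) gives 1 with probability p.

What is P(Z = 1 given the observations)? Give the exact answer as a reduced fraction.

P(Z = 1 | obs) = 7/25

Enumerate traces; 2 have nonzero weight after conditioning:
  (Y=2, Z=1, X=2) weight 1/48
  (Y=3, Z=0, X=2) weight 3/56
Group by Z:
  weight(Z=0) = 3/56
  weight(Z=1) = 1/48
Total weight = 3/56 + 1/48 = 25/336
P(Z=0 | obs) = 3/56 / 25/336 = 18/25
P(Z=1 | obs) = 1/48 / 25/336 = 7/25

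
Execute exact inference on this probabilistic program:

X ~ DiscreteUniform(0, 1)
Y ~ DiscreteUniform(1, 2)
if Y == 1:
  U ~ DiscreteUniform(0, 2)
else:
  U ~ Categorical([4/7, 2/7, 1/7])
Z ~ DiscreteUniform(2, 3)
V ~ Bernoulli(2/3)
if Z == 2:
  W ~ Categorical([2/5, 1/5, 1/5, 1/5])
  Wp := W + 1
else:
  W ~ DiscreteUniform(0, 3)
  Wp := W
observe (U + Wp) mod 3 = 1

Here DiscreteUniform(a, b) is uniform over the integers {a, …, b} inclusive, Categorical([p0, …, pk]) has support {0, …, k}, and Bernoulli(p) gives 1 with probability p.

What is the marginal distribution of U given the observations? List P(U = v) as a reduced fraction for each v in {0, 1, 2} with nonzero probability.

Enumerate traces; 64 have nonzero weight after conditioning:
  (X=0, Y=1, U=0, Z=2, V=0, W=0) weight 1/180
  (X=0, Y=1, U=0, Z=2, V=0, W=3) weight 1/360
  (X=0, Y=1, U=0, Z=2, V=1, W=0) weight 1/90
  (X=0, Y=1, U=0, Z=2, V=1, W=3) weight 1/180
  (X=0, Y=1, U=0, Z=3, V=0, W=1) weight 1/288
  (X=0, Y=1, U=0, Z=3, V=1, W=1) weight 1/144
  (X=0, Y=1, U=1, Z=2, V=0, W=2) weight 1/360
  (X=0, Y=1, U=1, Z=2, V=1, W=2) weight 1/180
  (X=0, Y=1, U=2, Z=2, V=0, W=1) weight 1/360
  … 55 more
Group by U:
  weight(U=0) = 323/1680
  weight(U=1) = 13/120
  weight(U=2) = 3/56
Total weight = 323/1680 + 13/120 + 3/56 = 17/48
P(U=0 | obs) = 323/1680 / 17/48 = 19/35
P(U=1 | obs) = 13/120 / 17/48 = 26/85
P(U=2 | obs) = 3/56 / 17/48 = 18/119

P(U=0) = 19/35, P(U=1) = 26/85, P(U=2) = 18/119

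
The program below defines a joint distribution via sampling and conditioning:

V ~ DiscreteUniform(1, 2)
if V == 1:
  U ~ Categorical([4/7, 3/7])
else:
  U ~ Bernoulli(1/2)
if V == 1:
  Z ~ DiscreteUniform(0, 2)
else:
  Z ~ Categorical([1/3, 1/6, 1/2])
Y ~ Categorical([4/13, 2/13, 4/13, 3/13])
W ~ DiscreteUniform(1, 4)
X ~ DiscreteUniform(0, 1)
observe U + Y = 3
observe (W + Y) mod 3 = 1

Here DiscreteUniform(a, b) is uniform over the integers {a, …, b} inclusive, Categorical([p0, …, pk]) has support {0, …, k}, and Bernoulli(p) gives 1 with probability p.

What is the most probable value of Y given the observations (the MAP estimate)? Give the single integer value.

Enumerate traces; 36 have nonzero weight after conditioning:
  (V=1, U=0, Z=0, Y=3, W=1, X=0) weight 1/364
  (V=1, U=0, Z=0, Y=3, W=1, X=1) weight 1/364
  (V=1, U=0, Z=0, Y=3, W=4, X=0) weight 1/364
  (V=1, U=0, Z=0, Y=3, W=4, X=1) weight 1/364
  (V=1, U=0, Z=1, Y=3, W=1, X=0) weight 1/364
  (V=1, U=0, Z=1, Y=3, W=1, X=1) weight 1/364
  (V=1, U=0, Z=1, Y=3, W=4, X=0) weight 1/364
  (V=1, U=0, Z=1, Y=3, W=4, X=1) weight 1/364
  (V=1, U=1, Z=0, Y=2, W=2, X=0) weight 1/364
  … 27 more
Group by Y:
  weight(Y=2) = 1/28
  weight(Y=3) = 45/728
Total weight = 1/28 + 45/728 = 71/728
P(Y=2 | obs) = 1/28 / 71/728 = 26/71
P(Y=3 | obs) = 45/728 / 71/728 = 45/71
argmax = 3

argmax_v P(Y = v | obs) = 3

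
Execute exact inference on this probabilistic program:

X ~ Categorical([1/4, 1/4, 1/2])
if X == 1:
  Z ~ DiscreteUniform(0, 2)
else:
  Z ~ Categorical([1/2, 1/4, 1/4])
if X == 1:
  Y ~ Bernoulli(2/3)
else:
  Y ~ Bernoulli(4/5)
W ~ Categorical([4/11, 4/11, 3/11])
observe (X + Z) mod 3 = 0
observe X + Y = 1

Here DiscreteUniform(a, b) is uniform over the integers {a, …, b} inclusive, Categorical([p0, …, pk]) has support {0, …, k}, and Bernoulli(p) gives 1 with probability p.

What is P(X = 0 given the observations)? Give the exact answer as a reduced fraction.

Enumerate traces; 6 have nonzero weight after conditioning:
  (X=0, Z=0, Y=1, W=0) weight 2/55
  (X=0, Z=0, Y=1, W=1) weight 2/55
  (X=0, Z=0, Y=1, W=2) weight 3/110
  (X=1, Z=2, Y=0, W=0) weight 1/99
  (X=1, Z=2, Y=0, W=1) weight 1/99
  (X=1, Z=2, Y=0, W=2) weight 1/132
Group by X:
  weight(X=0) = 1/10
  weight(X=1) = 1/36
Total weight = 1/10 + 1/36 = 23/180
P(X=0 | obs) = 1/10 / 23/180 = 18/23
P(X=1 | obs) = 1/36 / 23/180 = 5/23

P(X = 0 | obs) = 18/23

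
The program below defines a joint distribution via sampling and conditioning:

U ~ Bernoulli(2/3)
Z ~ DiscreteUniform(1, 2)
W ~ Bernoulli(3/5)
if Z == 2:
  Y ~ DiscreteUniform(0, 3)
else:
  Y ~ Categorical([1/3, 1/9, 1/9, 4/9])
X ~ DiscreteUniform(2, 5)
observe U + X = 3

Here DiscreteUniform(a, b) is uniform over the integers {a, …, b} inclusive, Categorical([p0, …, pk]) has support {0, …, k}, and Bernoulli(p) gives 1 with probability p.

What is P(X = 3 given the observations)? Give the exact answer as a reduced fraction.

P(X = 3 | obs) = 1/3

Enumerate traces; 32 have nonzero weight after conditioning:
  (U=0, Z=1, W=0, Y=0, X=3) weight 1/180
  (U=0, Z=1, W=0, Y=1, X=3) weight 1/540
  (U=0, Z=1, W=0, Y=2, X=3) weight 1/540
  (U=0, Z=1, W=0, Y=3, X=3) weight 1/135
  (U=0, Z=1, W=1, Y=0, X=3) weight 1/120
  (U=0, Z=1, W=1, Y=1, X=3) weight 1/360
  (U=0, Z=1, W=1, Y=2, X=3) weight 1/360
  (U=0, Z=1, W=1, Y=3, X=3) weight 1/90
  (U=1, Z=1, W=0, Y=0, X=2) weight 1/90
  … 23 more
Group by X:
  weight(X=2) = 1/6
  weight(X=3) = 1/12
Total weight = 1/6 + 1/12 = 1/4
P(X=2 | obs) = 1/6 / 1/4 = 2/3
P(X=3 | obs) = 1/12 / 1/4 = 1/3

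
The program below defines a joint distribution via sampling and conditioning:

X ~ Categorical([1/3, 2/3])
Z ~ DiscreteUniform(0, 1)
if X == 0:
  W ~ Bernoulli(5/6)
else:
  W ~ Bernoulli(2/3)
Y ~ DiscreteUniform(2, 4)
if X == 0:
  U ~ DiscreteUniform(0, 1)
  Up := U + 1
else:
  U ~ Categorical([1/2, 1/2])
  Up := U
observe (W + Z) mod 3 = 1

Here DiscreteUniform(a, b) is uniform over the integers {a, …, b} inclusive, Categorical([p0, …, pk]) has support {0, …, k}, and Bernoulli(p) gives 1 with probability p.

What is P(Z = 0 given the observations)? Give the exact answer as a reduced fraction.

Enumerate traces; 24 have nonzero weight after conditioning:
  (X=0, Z=0, W=1, Y=2, U=0) weight 5/216
  (X=0, Z=0, W=1, Y=2, U=1) weight 5/216
  (X=0, Z=0, W=1, Y=3, U=0) weight 5/216
  (X=0, Z=0, W=1, Y=3, U=1) weight 5/216
  (X=0, Z=0, W=1, Y=4, U=0) weight 5/216
  (X=0, Z=0, W=1, Y=4, U=1) weight 5/216
  (X=0, Z=1, W=0, Y=2, U=0) weight 1/216
  (X=0, Z=1, W=0, Y=2, U=1) weight 1/216
  … 16 more
Group by Z:
  weight(Z=0) = 13/36
  weight(Z=1) = 5/36
Total weight = 13/36 + 5/36 = 1/2
P(Z=0 | obs) = 13/36 / 1/2 = 13/18
P(Z=1 | obs) = 5/36 / 1/2 = 5/18

P(Z = 0 | obs) = 13/18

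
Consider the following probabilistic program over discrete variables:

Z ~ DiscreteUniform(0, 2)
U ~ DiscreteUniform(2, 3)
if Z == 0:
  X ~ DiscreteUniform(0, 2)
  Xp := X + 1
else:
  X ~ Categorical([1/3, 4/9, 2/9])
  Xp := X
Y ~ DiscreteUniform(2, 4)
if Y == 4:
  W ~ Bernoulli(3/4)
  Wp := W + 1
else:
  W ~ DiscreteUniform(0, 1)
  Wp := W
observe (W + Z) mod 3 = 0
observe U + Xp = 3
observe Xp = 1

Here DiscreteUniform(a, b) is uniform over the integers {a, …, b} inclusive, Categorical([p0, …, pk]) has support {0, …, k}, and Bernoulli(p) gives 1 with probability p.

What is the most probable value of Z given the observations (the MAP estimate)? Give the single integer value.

argmax_v P(Z = v | obs) = 2

Enumerate traces; 6 have nonzero weight after conditioning:
  (Z=0, U=2, X=0, Y=2, W=0) weight 1/108
  (Z=0, U=2, X=0, Y=3, W=0) weight 1/108
  (Z=0, U=2, X=0, Y=4, W=0) weight 1/216
  (Z=2, U=2, X=1, Y=2, W=1) weight 1/81
  (Z=2, U=2, X=1, Y=3, W=1) weight 1/81
  (Z=2, U=2, X=1, Y=4, W=1) weight 1/54
Group by Z:
  weight(Z=0) = 5/216
  weight(Z=2) = 7/162
Total weight = 5/216 + 7/162 = 43/648
P(Z=0 | obs) = 5/216 / 43/648 = 15/43
P(Z=2 | obs) = 7/162 / 43/648 = 28/43
argmax = 2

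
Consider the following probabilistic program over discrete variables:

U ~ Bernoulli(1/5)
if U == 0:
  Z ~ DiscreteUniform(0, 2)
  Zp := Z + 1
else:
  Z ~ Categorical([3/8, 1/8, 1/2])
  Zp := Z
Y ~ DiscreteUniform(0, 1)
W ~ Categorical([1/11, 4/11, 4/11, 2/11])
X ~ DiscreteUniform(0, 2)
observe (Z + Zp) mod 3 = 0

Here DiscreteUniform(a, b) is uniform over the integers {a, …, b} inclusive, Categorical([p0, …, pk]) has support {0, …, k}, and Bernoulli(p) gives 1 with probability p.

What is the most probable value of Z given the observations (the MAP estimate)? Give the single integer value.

Enumerate traces; 48 have nonzero weight after conditioning:
  (U=0, Z=1, Y=0, W=0, X=0) weight 2/495
  (U=0, Z=1, Y=0, W=0, X=1) weight 2/495
  (U=0, Z=1, Y=0, W=0, X=2) weight 2/495
  (U=0, Z=1, Y=0, W=1, X=0) weight 8/495
  (U=0, Z=1, Y=0, W=1, X=1) weight 8/495
  (U=0, Z=1, Y=0, W=1, X=2) weight 8/495
  (U=0, Z=1, Y=0, W=2, X=0) weight 8/495
  (U=0, Z=1, Y=0, W=2, X=1) weight 8/495
  (U=1, Z=0, Y=0, W=0, X=0) weight 1/880
  … 39 more
Group by Z:
  weight(Z=0) = 3/40
  weight(Z=1) = 4/15
Total weight = 3/40 + 4/15 = 41/120
P(Z=0 | obs) = 3/40 / 41/120 = 9/41
P(Z=1 | obs) = 4/15 / 41/120 = 32/41
argmax = 1

argmax_v P(Z = v | obs) = 1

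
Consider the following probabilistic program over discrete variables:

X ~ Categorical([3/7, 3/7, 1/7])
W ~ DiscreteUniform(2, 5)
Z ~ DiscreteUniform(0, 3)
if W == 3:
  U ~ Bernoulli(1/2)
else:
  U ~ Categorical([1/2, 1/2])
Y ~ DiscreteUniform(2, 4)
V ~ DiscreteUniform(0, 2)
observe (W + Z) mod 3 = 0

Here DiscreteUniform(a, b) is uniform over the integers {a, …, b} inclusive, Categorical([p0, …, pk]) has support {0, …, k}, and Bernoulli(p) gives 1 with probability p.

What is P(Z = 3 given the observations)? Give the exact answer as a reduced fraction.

P(Z = 3 | obs) = 1/5

Enumerate traces; 270 have nonzero weight after conditioning:
  (X=0, W=2, Z=1, U=0, Y=2, V=0) weight 1/672
  (X=0, W=2, Z=1, U=0, Y=2, V=1) weight 1/672
  (X=0, W=2, Z=1, U=0, Y=2, V=2) weight 1/672
  (X=0, W=2, Z=1, U=0, Y=3, V=0) weight 1/672
  (X=0, W=2, Z=1, U=0, Y=3, V=1) weight 1/672
  (X=0, W=2, Z=1, U=0, Y=3, V=2) weight 1/672
  (X=0, W=2, Z=1, U=0, Y=4, V=0) weight 1/672
  (X=0, W=2, Z=1, U=0, Y=4, V=1) weight 1/672
  (X=0, W=3, Z=0, U=0, Y=2, V=0) weight 1/672
  (X=0, W=3, Z=3, U=0, Y=2, V=0) weight 1/672
  … 260 more
Group by Z:
  weight(Z=0) = 1/16
  weight(Z=1) = 1/8
  weight(Z=2) = 1/16
  weight(Z=3) = 1/16
Total weight = 1/16 + 1/8 + 1/16 + 1/16 = 5/16
P(Z=0 | obs) = 1/16 / 5/16 = 1/5
P(Z=1 | obs) = 1/8 / 5/16 = 2/5
P(Z=2 | obs) = 1/16 / 5/16 = 1/5
P(Z=3 | obs) = 1/16 / 5/16 = 1/5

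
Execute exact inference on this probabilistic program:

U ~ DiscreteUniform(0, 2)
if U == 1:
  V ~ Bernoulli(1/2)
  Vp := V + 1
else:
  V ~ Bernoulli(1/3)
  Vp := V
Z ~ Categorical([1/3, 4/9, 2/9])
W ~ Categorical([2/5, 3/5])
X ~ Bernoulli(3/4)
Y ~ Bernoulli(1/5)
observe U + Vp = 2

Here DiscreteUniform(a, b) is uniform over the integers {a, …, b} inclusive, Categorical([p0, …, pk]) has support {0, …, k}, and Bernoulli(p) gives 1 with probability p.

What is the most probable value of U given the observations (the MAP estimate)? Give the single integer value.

argmax_v P(U = v | obs) = 2

Enumerate traces; 48 have nonzero weight after conditioning:
  (U=1, V=0, Z=0, W=0, X=0, Y=0) weight 1/225
  (U=1, V=0, Z=0, W=0, X=0, Y=1) weight 1/900
  (U=1, V=0, Z=0, W=0, X=1, Y=0) weight 1/75
  (U=1, V=0, Z=0, W=0, X=1, Y=1) weight 1/300
  (U=1, V=0, Z=0, W=1, X=0, Y=0) weight 1/150
  (U=1, V=0, Z=0, W=1, X=0, Y=1) weight 1/600
  (U=1, V=0, Z=0, W=1, X=1, Y=0) weight 1/50
  (U=1, V=0, Z=0, W=1, X=1, Y=1) weight 1/200
  (U=2, V=0, Z=0, W=0, X=0, Y=0) weight 4/675
  … 39 more
Group by U:
  weight(U=1) = 1/6
  weight(U=2) = 2/9
Total weight = 1/6 + 2/9 = 7/18
P(U=1 | obs) = 1/6 / 7/18 = 3/7
P(U=2 | obs) = 2/9 / 7/18 = 4/7
argmax = 2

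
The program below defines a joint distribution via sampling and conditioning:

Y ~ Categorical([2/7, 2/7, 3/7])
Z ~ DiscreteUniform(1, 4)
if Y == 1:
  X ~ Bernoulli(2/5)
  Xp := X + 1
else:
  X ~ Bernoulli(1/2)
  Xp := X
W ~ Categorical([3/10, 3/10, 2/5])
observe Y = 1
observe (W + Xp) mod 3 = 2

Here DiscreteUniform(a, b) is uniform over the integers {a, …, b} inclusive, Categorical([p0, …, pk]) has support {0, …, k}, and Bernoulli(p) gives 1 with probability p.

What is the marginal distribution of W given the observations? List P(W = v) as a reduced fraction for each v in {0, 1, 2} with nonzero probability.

P(W=0) = 2/5, P(W=1) = 3/5

Enumerate traces; 8 have nonzero weight after conditioning:
  (Y=1, Z=1, X=0, W=1) weight 9/700
  (Y=1, Z=1, X=1, W=0) weight 3/350
  (Y=1, Z=2, X=0, W=1) weight 9/700
  (Y=1, Z=2, X=1, W=0) weight 3/350
  (Y=1, Z=3, X=0, W=1) weight 9/700
  (Y=1, Z=3, X=1, W=0) weight 3/350
  (Y=1, Z=4, X=0, W=1) weight 9/700
  (Y=1, Z=4, X=1, W=0) weight 3/350
Group by W:
  weight(W=0) = 6/175
  weight(W=1) = 9/175
Total weight = 6/175 + 9/175 = 3/35
P(W=0 | obs) = 6/175 / 3/35 = 2/5
P(W=1 | obs) = 9/175 / 3/35 = 3/5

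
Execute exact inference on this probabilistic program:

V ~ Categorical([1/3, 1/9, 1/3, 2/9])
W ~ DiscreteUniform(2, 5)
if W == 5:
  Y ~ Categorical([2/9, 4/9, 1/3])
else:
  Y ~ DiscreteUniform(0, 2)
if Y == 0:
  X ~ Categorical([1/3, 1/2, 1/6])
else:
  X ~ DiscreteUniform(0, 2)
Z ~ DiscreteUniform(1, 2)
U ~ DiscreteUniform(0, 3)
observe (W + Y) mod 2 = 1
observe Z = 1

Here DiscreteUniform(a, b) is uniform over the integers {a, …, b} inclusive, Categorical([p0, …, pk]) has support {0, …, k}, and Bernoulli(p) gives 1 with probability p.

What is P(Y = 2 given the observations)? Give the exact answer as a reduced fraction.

Enumerate traces; 288 have nonzero weight after conditioning:
  (V=0, W=2, Y=1, X=0, Z=1, U=0) weight 1/864
  (V=0, W=2, Y=1, X=0, Z=1, U=1) weight 1/864
  (V=0, W=2, Y=1, X=0, Z=1, U=2) weight 1/864
  (V=0, W=2, Y=1, X=0, Z=1, U=3) weight 1/864
  (V=0, W=2, Y=1, X=1, Z=1, U=0) weight 1/864
  (V=0, W=2, Y=1, X=1, Z=1, U=1) weight 1/864
  (V=0, W=2, Y=1, X=1, Z=1, U=2) weight 1/864
  (V=0, W=2, Y=1, X=1, Z=1, U=3) weight 1/864
  (V=0, W=3, Y=0, X=0, Z=1, U=0) weight 1/864
  (V=0, W=3, Y=2, X=0, Z=1, U=0) weight 1/864
  … 278 more
Group by Y:
  weight(Y=0) = 5/72
  weight(Y=1) = 1/12
  weight(Y=2) = 1/12
Total weight = 5/72 + 1/12 + 1/12 = 17/72
P(Y=0 | obs) = 5/72 / 17/72 = 5/17
P(Y=1 | obs) = 1/12 / 17/72 = 6/17
P(Y=2 | obs) = 1/12 / 17/72 = 6/17

P(Y = 2 | obs) = 6/17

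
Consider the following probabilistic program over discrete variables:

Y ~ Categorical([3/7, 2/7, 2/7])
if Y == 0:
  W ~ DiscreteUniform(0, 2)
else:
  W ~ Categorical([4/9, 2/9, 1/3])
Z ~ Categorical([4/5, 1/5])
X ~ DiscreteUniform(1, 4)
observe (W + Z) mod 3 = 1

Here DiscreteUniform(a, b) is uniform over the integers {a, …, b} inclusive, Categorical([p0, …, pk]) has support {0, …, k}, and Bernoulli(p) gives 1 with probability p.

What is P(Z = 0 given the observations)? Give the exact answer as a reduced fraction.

Enumerate traces; 24 have nonzero weight after conditioning:
  (Y=0, W=0, Z=1, X=1) weight 1/140
  (Y=0, W=0, Z=1, X=2) weight 1/140
  (Y=0, W=0, Z=1, X=3) weight 1/140
  (Y=0, W=0, Z=1, X=4) weight 1/140
  (Y=0, W=1, Z=0, X=1) weight 1/35
  (Y=0, W=1, Z=0, X=2) weight 1/35
  (Y=0, W=1, Z=0, X=3) weight 1/35
  (Y=0, W=1, Z=0, X=4) weight 1/35
  … 16 more
Group by Z:
  weight(Z=0) = 68/315
  weight(Z=1) = 5/63
Total weight = 68/315 + 5/63 = 31/105
P(Z=0 | obs) = 68/315 / 31/105 = 68/93
P(Z=1 | obs) = 5/63 / 31/105 = 25/93

P(Z = 0 | obs) = 68/93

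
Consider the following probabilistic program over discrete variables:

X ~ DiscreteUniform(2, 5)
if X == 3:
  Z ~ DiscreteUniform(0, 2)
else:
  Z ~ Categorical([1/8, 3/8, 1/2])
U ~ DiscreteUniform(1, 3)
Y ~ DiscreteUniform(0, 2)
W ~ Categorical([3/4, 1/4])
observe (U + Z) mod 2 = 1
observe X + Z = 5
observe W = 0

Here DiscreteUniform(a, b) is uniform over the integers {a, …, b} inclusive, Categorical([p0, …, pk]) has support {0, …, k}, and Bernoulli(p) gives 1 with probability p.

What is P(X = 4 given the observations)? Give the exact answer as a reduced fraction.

P(X = 4 | obs) = 9/31

Enumerate traces; 15 have nonzero weight after conditioning:
  (X=3, Z=2, U=1, Y=0, W=0) weight 1/144
  (X=3, Z=2, U=1, Y=1, W=0) weight 1/144
  (X=3, Z=2, U=1, Y=2, W=0) weight 1/144
  (X=3, Z=2, U=3, Y=0, W=0) weight 1/144
  (X=3, Z=2, U=3, Y=1, W=0) weight 1/144
  (X=3, Z=2, U=3, Y=2, W=0) weight 1/144
  (X=4, Z=1, U=2, Y=0, W=0) weight 1/128
  (X=4, Z=1, U=2, Y=1, W=0) weight 1/128
  (X=5, Z=0, U=1, Y=0, W=0) weight 1/384
  … 6 more
Group by X:
  weight(X=3) = 1/24
  weight(X=4) = 3/128
  weight(X=5) = 1/64
Total weight = 1/24 + 3/128 + 1/64 = 31/384
P(X=3 | obs) = 1/24 / 31/384 = 16/31
P(X=4 | obs) = 3/128 / 31/384 = 9/31
P(X=5 | obs) = 1/64 / 31/384 = 6/31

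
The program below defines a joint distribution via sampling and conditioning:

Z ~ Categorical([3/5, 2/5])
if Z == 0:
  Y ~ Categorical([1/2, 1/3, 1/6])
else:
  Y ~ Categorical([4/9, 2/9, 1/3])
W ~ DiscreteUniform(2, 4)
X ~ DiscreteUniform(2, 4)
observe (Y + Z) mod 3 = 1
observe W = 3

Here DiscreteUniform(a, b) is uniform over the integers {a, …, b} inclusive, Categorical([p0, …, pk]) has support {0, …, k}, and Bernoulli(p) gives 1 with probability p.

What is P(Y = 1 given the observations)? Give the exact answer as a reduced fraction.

Enumerate traces; 6 have nonzero weight after conditioning:
  (Z=0, Y=1, W=3, X=2) weight 1/45
  (Z=0, Y=1, W=3, X=3) weight 1/45
  (Z=0, Y=1, W=3, X=4) weight 1/45
  (Z=1, Y=0, W=3, X=2) weight 8/405
  (Z=1, Y=0, W=3, X=3) weight 8/405
  (Z=1, Y=0, W=3, X=4) weight 8/405
Group by Y:
  weight(Y=0) = 8/135
  weight(Y=1) = 1/15
Total weight = 8/135 + 1/15 = 17/135
P(Y=0 | obs) = 8/135 / 17/135 = 8/17
P(Y=1 | obs) = 1/15 / 17/135 = 9/17

P(Y = 1 | obs) = 9/17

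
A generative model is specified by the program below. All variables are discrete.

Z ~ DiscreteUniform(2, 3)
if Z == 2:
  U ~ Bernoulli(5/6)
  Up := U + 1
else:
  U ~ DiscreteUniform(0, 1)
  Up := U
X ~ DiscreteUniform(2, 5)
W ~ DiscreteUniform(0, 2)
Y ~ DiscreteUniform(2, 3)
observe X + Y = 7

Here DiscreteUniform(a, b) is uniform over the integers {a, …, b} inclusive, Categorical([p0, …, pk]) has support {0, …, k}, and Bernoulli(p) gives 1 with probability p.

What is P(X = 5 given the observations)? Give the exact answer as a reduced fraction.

P(X = 5 | obs) = 1/2

Enumerate traces; 24 have nonzero weight after conditioning:
  (Z=2, U=0, X=4, W=0, Y=3) weight 1/288
  (Z=2, U=0, X=4, W=1, Y=3) weight 1/288
  (Z=2, U=0, X=4, W=2, Y=3) weight 1/288
  (Z=2, U=0, X=5, W=0, Y=2) weight 1/288
  (Z=2, U=0, X=5, W=1, Y=2) weight 1/288
  (Z=2, U=0, X=5, W=2, Y=2) weight 1/288
  (Z=2, U=1, X=4, W=0, Y=3) weight 5/288
  (Z=2, U=1, X=4, W=1, Y=3) weight 5/288
  … 16 more
Group by X:
  weight(X=4) = 1/8
  weight(X=5) = 1/8
Total weight = 1/8 + 1/8 = 1/4
P(X=4 | obs) = 1/8 / 1/4 = 1/2
P(X=5 | obs) = 1/8 / 1/4 = 1/2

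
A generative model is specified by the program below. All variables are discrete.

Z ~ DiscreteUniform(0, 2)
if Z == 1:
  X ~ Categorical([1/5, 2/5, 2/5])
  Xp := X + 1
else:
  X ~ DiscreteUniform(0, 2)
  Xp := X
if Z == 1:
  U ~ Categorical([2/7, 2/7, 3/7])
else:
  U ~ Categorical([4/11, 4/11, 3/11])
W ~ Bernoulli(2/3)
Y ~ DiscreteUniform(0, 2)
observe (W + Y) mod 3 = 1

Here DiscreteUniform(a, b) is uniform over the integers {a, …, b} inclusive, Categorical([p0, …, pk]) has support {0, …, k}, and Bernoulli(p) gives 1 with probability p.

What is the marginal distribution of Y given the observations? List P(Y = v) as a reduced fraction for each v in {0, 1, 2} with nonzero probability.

Enumerate traces; 54 have nonzero weight after conditioning:
  (Z=0, X=0, U=0, W=0, Y=1) weight 4/891
  (Z=0, X=0, U=0, W=1, Y=0) weight 8/891
  (Z=0, X=0, U=1, W=0, Y=1) weight 4/891
  (Z=0, X=0, U=1, W=1, Y=0) weight 8/891
  (Z=0, X=0, U=2, W=0, Y=1) weight 1/297
  (Z=0, X=0, U=2, W=1, Y=0) weight 2/297
  (Z=0, X=1, U=0, W=0, Y=1) weight 4/891
  (Z=0, X=1, U=0, W=1, Y=0) weight 8/891
  … 46 more
Group by Y:
  weight(Y=0) = 2/9
  weight(Y=1) = 1/9
Total weight = 2/9 + 1/9 = 1/3
P(Y=0 | obs) = 2/9 / 1/3 = 2/3
P(Y=1 | obs) = 1/9 / 1/3 = 1/3

P(Y=0) = 2/3, P(Y=1) = 1/3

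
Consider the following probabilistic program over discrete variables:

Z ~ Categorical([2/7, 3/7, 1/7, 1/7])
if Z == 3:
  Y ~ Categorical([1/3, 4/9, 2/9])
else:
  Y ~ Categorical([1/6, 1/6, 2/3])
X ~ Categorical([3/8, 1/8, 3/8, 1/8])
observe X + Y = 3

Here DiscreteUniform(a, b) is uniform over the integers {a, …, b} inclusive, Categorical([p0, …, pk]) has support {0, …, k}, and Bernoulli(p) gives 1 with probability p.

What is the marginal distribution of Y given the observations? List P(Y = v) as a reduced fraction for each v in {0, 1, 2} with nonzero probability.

Enumerate traces; 12 have nonzero weight after conditioning:
  (Z=0, Y=0, X=3) weight 1/168
  (Z=0, Y=1, X=2) weight 1/56
  (Z=0, Y=2, X=1) weight 1/42
  (Z=1, Y=0, X=3) weight 1/112
  (Z=1, Y=1, X=2) weight 3/112
  (Z=1, Y=2, X=1) weight 1/28
  (Z=2, Y=0, X=3) weight 1/336
  (Z=2, Y=1, X=2) weight 1/112
  … 4 more
Group by Y:
  weight(Y=0) = 1/42
  weight(Y=1) = 13/168
  weight(Y=2) = 19/252
Total weight = 1/42 + 13/168 + 19/252 = 89/504
P(Y=0 | obs) = 1/42 / 89/504 = 12/89
P(Y=1 | obs) = 13/168 / 89/504 = 39/89
P(Y=2 | obs) = 19/252 / 89/504 = 38/89

P(Y=0) = 12/89, P(Y=1) = 39/89, P(Y=2) = 38/89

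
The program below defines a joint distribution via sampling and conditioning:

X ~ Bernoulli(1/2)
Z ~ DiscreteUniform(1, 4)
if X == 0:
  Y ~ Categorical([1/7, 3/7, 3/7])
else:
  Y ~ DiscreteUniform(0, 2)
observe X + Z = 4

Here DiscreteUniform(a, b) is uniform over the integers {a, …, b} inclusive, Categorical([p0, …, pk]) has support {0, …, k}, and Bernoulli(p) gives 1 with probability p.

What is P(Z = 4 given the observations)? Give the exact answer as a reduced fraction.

Enumerate traces; 6 have nonzero weight after conditioning:
  (X=0, Z=4, Y=0) weight 1/56
  (X=0, Z=4, Y=1) weight 3/56
  (X=0, Z=4, Y=2) weight 3/56
  (X=1, Z=3, Y=0) weight 1/24
  (X=1, Z=3, Y=1) weight 1/24
  (X=1, Z=3, Y=2) weight 1/24
Group by Z:
  weight(Z=3) = 1/8
  weight(Z=4) = 1/8
Total weight = 1/8 + 1/8 = 1/4
P(Z=3 | obs) = 1/8 / 1/4 = 1/2
P(Z=4 | obs) = 1/8 / 1/4 = 1/2

P(Z = 4 | obs) = 1/2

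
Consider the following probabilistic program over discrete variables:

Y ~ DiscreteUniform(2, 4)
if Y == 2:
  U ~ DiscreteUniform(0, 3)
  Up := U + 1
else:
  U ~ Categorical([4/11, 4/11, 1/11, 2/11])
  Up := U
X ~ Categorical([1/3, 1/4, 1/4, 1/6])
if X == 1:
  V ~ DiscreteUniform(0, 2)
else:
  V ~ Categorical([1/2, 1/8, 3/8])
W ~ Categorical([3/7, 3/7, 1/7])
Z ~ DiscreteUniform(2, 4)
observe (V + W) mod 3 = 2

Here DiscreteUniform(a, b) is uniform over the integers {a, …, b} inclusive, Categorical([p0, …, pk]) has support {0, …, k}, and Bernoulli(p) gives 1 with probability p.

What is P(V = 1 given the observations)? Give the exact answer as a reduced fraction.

Enumerate traces; 432 have nonzero weight after conditioning:
  (Y=2, U=0, X=0, V=0, W=2, Z=2) weight 1/1512
  (Y=2, U=0, X=0, V=0, W=2, Z=3) weight 1/1512
  (Y=2, U=0, X=0, V=0, W=2, Z=4) weight 1/1512
  (Y=2, U=0, X=0, V=1, W=1, Z=2) weight 1/2016
  (Y=2, U=0, X=0, V=1, W=1, Z=3) weight 1/2016
  (Y=2, U=0, X=0, V=1, W=1, Z=4) weight 1/2016
  (Y=2, U=0, X=0, V=2, W=0, Z=2) weight 1/672
  (Y=2, U=0, X=0, V=2, W=0, Z=3) weight 1/672
  … 424 more
Group by V:
  weight(V=0) = 11/168
  weight(V=1) = 17/224
  weight(V=2) = 5/32
Total weight = 11/168 + 17/224 + 5/32 = 25/84
P(V=0 | obs) = 11/168 / 25/84 = 11/50
P(V=1 | obs) = 17/224 / 25/84 = 51/200
P(V=2 | obs) = 5/32 / 25/84 = 21/40

P(V = 1 | obs) = 51/200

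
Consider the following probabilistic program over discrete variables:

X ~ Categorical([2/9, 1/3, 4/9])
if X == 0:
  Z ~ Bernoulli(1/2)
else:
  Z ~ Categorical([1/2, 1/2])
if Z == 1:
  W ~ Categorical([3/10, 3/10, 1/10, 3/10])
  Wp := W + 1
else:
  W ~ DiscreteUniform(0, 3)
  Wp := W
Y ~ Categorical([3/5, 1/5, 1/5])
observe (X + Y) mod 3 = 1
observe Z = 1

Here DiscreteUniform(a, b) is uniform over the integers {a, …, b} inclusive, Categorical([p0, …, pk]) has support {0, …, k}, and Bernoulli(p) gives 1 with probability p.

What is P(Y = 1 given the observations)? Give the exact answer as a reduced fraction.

Enumerate traces; 12 have nonzero weight after conditioning:
  (X=0, Z=1, W=0, Y=1) weight 1/150
  (X=0, Z=1, W=1, Y=1) weight 1/150
  (X=0, Z=1, W=2, Y=1) weight 1/450
  (X=0, Z=1, W=3, Y=1) weight 1/150
  (X=1, Z=1, W=0, Y=0) weight 3/100
  (X=1, Z=1, W=1, Y=0) weight 3/100
  (X=1, Z=1, W=2, Y=0) weight 1/100
  (X=1, Z=1, W=3, Y=0) weight 3/100
  (X=2, Z=1, W=0, Y=2) weight 1/75
  … 3 more
Group by Y:
  weight(Y=0) = 1/10
  weight(Y=1) = 1/45
  weight(Y=2) = 2/45
Total weight = 1/10 + 1/45 + 2/45 = 1/6
P(Y=0 | obs) = 1/10 / 1/6 = 3/5
P(Y=1 | obs) = 1/45 / 1/6 = 2/15
P(Y=2 | obs) = 2/45 / 1/6 = 4/15

P(Y = 1 | obs) = 2/15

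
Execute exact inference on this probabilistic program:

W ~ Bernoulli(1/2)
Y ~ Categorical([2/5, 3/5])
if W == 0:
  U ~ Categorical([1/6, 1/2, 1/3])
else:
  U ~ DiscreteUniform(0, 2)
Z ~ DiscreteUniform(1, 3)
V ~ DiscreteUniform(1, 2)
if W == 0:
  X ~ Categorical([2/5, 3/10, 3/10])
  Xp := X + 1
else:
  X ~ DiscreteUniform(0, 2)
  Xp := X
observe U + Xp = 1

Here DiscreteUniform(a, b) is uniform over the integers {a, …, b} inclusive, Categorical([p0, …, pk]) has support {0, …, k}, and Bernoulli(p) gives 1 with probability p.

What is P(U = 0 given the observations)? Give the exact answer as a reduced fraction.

Enumerate traces; 36 have nonzero weight after conditioning:
  (W=0, Y=0, U=0, Z=1, V=1, X=0) weight 1/450
  (W=0, Y=0, U=0, Z=1, V=2, X=0) weight 1/450
  (W=0, Y=0, U=0, Z=2, V=1, X=0) weight 1/450
  (W=0, Y=0, U=0, Z=2, V=2, X=0) weight 1/450
  (W=0, Y=0, U=0, Z=3, V=1, X=0) weight 1/450
  (W=0, Y=0, U=0, Z=3, V=2, X=0) weight 1/450
  (W=0, Y=1, U=0, Z=1, V=1, X=0) weight 1/300
  (W=0, Y=1, U=0, Z=1, V=2, X=0) weight 1/300
  (W=1, Y=0, U=1, Z=1, V=1, X=0) weight 1/270
  … 27 more
Group by U:
  weight(U=0) = 4/45
  weight(U=1) = 1/18
Total weight = 4/45 + 1/18 = 13/90
P(U=0 | obs) = 4/45 / 13/90 = 8/13
P(U=1 | obs) = 1/18 / 13/90 = 5/13

P(U = 0 | obs) = 8/13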